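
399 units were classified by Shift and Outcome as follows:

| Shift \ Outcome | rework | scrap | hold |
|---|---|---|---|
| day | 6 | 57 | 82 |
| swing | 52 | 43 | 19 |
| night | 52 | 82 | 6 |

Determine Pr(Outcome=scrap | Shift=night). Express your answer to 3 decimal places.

0.586

Total with Shift=night: 52 + 82 + 6 = 140.
P(Outcome=scrap | Shift=night) = 82/140 = 0.586.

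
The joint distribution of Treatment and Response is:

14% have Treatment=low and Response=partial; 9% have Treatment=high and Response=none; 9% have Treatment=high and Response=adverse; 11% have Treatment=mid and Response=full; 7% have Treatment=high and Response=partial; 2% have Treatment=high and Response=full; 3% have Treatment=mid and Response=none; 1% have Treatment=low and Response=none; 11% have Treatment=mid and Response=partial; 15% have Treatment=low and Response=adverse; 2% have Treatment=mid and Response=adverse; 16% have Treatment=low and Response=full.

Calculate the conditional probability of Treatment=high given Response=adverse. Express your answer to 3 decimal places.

P(Response=adverse) = 0.15 + 0.02 + 0.09 = 0.26.
P(Treatment=high | Response=adverse) = 0.09/0.26 = 0.346.

0.346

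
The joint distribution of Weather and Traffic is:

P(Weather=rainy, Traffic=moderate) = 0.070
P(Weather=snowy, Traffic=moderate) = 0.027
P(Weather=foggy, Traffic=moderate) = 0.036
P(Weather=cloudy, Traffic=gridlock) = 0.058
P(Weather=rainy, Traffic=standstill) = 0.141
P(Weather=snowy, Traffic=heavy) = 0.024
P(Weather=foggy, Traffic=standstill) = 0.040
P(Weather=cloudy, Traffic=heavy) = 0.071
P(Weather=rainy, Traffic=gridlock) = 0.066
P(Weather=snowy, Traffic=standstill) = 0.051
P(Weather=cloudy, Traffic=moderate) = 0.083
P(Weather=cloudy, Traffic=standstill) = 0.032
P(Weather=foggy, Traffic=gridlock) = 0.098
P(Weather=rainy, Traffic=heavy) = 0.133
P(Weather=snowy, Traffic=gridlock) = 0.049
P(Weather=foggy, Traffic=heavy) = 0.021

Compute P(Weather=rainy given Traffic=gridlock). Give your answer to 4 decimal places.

P(Traffic=gridlock) = 0.058 + 0.066 + 0.049 + 0.098 = 0.271.
P(Weather=rainy | Traffic=gridlock) = 0.066/0.271 = 0.2435.

0.2435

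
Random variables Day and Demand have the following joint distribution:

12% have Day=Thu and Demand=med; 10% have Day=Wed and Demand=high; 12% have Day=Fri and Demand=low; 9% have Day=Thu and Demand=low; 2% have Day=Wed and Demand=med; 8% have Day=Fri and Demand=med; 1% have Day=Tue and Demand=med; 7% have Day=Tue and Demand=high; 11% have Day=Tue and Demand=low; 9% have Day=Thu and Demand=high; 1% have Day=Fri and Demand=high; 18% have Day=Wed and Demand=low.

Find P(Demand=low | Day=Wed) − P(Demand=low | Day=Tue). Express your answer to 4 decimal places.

0.0211

P(Day=Wed) = 0.18 + 0.02 + 0.10 = 0.30; P(Demand=low | Day=Wed) = 0.18/0.30 = 0.60000.
P(Day=Tue) = 0.11 + 0.01 + 0.07 = 0.19; P(Demand=low | Day=Tue) = 0.11/0.19 = 0.57895.
Difference = 0.0211.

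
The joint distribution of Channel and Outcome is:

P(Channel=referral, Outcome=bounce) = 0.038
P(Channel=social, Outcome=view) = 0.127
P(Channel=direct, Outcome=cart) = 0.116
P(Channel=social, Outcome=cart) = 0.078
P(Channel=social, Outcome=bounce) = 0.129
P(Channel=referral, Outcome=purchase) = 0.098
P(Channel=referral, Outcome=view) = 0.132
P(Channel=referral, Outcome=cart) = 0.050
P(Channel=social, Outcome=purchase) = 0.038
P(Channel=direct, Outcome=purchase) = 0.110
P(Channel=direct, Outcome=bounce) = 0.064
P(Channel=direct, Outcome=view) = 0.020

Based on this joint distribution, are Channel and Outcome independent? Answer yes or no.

no

P(Channel=direct) = 0.310 and P(Outcome=view) = 0.279, so their product is 0.08649, but P(Channel=direct, Outcome=view) = 0.020. Since these differ, Channel and Outcome are not independent.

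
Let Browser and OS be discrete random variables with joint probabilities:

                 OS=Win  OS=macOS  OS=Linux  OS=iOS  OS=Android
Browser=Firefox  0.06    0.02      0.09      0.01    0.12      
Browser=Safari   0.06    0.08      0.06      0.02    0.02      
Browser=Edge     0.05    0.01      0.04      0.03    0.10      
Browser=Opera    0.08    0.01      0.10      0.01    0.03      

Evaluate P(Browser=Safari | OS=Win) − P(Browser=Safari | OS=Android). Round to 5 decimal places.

0.16593

P(OS=Win) = 0.06 + 0.06 + 0.05 + 0.08 = 0.25; P(Browser=Safari | OS=Win) = 0.06/0.25 = 0.240000.
P(OS=Android) = 0.12 + 0.02 + 0.10 + 0.03 = 0.27; P(Browser=Safari | OS=Android) = 0.02/0.27 = 0.074074.
Difference = 0.16593.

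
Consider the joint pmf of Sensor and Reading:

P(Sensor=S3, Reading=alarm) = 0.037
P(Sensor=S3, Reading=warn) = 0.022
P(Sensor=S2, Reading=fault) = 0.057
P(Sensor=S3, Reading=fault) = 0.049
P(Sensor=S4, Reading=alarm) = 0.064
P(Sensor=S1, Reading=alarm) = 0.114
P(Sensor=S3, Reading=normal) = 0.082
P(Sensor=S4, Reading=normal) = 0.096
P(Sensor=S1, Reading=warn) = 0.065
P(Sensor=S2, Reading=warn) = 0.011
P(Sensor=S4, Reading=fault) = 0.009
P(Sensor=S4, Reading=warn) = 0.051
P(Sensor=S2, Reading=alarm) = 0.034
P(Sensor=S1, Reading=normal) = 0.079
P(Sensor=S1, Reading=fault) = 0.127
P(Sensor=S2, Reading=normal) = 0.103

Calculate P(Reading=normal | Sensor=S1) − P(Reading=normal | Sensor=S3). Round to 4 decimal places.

-0.2264

P(Sensor=S1) = 0.079 + 0.065 + 0.114 + 0.127 = 0.385; P(Reading=normal | Sensor=S1) = 0.079/0.385 = 0.20519.
P(Sensor=S3) = 0.082 + 0.022 + 0.037 + 0.049 = 0.190; P(Reading=normal | Sensor=S3) = 0.082/0.190 = 0.43158.
Difference = -0.2264.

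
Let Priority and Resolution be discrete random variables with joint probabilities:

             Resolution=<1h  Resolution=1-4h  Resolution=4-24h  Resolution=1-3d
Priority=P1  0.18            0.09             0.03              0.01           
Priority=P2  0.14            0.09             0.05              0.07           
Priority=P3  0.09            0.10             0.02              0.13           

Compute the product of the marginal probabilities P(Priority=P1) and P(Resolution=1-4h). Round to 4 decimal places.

0.0868

P(Priority=P1) = 0.18 + 0.09 + 0.03 + 0.01 = 0.31.
P(Resolution=1-4h) = 0.09 + 0.09 + 0.10 = 0.28.
Product: 0.31 × 0.28 = 0.0868.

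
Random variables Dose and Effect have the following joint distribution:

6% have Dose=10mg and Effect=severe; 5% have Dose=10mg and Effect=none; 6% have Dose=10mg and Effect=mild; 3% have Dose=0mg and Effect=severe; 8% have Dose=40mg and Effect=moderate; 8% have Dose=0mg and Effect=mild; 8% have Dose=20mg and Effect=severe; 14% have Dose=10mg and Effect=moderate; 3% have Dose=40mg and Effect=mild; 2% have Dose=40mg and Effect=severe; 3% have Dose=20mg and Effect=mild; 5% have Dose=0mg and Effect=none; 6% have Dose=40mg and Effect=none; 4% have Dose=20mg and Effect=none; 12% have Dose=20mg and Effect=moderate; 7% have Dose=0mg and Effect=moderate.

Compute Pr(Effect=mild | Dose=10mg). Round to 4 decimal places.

0.1935

P(Dose=10mg) = 0.05 + 0.06 + 0.14 + 0.06 = 0.31.
P(Effect=mild | Dose=10mg) = 0.06/0.31 = 0.1935.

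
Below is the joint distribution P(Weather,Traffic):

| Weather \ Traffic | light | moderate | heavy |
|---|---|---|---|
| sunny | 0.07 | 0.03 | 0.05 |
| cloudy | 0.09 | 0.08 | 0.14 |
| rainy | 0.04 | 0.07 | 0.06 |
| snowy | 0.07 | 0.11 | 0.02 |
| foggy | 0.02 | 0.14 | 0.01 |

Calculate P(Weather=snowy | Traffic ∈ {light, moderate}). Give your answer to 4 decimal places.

P(Traffic=light) = 0.07 + 0.09 + 0.04 + 0.07 + 0.02 = 0.29.
P(Traffic=moderate) = 0.03 + 0.08 + 0.07 + 0.11 + 0.14 = 0.43.
P(Traffic ∈ {light, moderate}) = 0.29 + 0.43 = 0.72; P(Weather=snowy, Traffic ∈ {light, moderate}) = 0.07 + 0.11 = 0.18.
P(Weather=snowy | Traffic ∈ {light, moderate}) = 0.18/0.72 = 0.2500.

0.2500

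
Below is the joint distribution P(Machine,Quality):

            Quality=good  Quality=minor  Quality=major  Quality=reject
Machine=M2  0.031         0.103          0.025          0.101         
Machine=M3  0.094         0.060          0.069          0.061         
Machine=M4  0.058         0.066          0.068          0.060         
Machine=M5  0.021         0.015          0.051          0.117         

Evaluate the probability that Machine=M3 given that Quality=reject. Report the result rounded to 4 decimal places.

P(Quality=reject) = 0.101 + 0.061 + 0.060 + 0.117 = 0.339.
P(Machine=M3 | Quality=reject) = 0.061/0.339 = 0.1799.

0.1799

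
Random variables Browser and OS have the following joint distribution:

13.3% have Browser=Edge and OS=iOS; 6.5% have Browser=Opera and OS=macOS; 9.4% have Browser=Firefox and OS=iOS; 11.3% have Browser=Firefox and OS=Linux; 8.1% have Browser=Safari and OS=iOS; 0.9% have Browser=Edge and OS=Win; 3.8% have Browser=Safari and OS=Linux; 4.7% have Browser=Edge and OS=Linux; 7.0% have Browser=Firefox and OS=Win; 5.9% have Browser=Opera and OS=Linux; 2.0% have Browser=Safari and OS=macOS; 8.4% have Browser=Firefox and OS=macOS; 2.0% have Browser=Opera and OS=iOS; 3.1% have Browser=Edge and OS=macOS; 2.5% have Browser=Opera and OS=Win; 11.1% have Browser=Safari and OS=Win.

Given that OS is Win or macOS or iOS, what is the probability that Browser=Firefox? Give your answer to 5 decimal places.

0.33378

P(OS=Win) = 0.070 + 0.111 + 0.009 + 0.025 = 0.215.
P(OS=macOS) = 0.084 + 0.020 + 0.031 + 0.065 = 0.200.
P(OS=iOS) = 0.094 + 0.081 + 0.133 + 0.020 = 0.328.
P(OS ∈ {Win, macOS, iOS}) = 0.215 + 0.200 + 0.328 = 0.743; P(Browser=Firefox, OS ∈ {Win, macOS, iOS}) = 0.070 + 0.084 + 0.094 = 0.248.
P(Browser=Firefox | OS ∈ {Win, macOS, iOS}) = 0.248/0.743 = 0.33378.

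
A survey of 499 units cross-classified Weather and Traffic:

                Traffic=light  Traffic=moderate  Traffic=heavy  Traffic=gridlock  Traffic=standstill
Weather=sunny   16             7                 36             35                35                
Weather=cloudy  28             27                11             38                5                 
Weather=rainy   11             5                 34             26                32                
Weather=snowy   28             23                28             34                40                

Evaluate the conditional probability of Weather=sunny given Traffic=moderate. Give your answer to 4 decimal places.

Total with Traffic=moderate: 7 + 27 + 5 + 23 = 62.
P(Weather=sunny | Traffic=moderate) = 7/62 = 0.1129.

0.1129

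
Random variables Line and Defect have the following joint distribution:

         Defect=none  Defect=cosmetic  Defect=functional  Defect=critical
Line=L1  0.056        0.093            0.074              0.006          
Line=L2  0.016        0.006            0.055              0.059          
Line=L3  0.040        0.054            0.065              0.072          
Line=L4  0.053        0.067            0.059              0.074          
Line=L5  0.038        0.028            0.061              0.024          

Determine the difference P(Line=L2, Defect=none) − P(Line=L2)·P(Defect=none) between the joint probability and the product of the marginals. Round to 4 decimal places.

P(Line=L2) = 0.016 + 0.006 + 0.055 + 0.059 = 0.136.
P(Defect=none) = 0.056 + 0.016 + 0.040 + 0.053 + 0.038 = 0.203.
P(Line=L2, Defect=none) − P(Line=L2)P(Defect=none) = 0.016 − 0.136×0.203 = -0.0116.

-0.0116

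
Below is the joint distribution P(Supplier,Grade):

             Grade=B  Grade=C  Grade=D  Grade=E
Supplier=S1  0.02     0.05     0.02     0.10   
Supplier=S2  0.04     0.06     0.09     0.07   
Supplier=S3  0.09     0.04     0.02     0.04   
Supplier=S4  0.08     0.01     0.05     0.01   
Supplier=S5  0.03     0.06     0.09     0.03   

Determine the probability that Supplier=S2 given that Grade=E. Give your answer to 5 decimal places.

P(Grade=E) = 0.10 + 0.07 + 0.04 + 0.01 + 0.03 = 0.25.
P(Supplier=S2 | Grade=E) = 0.07/0.25 = 0.28000.

0.28000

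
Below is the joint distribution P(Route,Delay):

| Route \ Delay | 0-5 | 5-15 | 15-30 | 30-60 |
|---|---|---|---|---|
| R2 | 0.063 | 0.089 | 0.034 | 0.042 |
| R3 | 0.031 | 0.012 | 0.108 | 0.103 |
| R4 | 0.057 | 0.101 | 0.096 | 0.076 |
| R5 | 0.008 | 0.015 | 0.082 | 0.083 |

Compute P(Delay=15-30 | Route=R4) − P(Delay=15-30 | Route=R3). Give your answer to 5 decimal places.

P(Route=R4) = 0.057 + 0.101 + 0.096 + 0.076 = 0.330; P(Delay=15-30 | Route=R4) = 0.096/0.330 = 0.290909.
P(Route=R3) = 0.031 + 0.012 + 0.108 + 0.103 = 0.254; P(Delay=15-30 | Route=R3) = 0.108/0.254 = 0.425197.
Difference = -0.13429.

-0.13429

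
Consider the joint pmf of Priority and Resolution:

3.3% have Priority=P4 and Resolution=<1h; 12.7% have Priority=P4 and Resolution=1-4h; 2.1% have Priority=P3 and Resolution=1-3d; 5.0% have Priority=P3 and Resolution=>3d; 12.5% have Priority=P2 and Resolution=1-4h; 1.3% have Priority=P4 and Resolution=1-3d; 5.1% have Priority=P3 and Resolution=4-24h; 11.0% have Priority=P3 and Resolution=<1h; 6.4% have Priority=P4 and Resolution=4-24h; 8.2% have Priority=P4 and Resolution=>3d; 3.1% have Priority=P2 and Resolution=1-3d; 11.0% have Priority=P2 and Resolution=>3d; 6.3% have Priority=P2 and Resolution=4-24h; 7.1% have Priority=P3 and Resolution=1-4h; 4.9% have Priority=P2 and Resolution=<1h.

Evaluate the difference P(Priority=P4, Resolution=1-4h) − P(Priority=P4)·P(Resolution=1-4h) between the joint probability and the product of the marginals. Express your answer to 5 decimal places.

0.02396

P(Priority=P4) = 0.033 + 0.127 + 0.064 + 0.013 + 0.082 = 0.319.
P(Resolution=1-4h) = 0.125 + 0.071 + 0.127 = 0.323.
P(Priority=P4, Resolution=1-4h) − P(Priority=P4)P(Resolution=1-4h) = 0.127 − 0.319×0.323 = 0.02396.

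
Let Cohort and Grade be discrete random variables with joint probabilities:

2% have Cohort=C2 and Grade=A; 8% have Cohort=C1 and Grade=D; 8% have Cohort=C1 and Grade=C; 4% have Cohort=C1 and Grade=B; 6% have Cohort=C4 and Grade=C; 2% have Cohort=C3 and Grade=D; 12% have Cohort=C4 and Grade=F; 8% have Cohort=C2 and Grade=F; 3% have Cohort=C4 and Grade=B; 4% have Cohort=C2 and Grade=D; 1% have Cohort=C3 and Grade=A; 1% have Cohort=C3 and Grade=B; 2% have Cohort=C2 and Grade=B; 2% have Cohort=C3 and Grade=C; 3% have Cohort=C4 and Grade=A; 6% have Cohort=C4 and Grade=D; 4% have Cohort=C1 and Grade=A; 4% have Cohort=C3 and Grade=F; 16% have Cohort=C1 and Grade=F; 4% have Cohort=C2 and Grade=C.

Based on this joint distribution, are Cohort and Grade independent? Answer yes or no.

yes

Every cell satisfies P(Cohort,Grade) = P(Cohort)·P(Grade). For instance P(Cohort=C1) = 0.40, P(Grade=B) = 0.10, and 0.40×0.10 = 0.04 matches the joint entry. So Cohort and Grade are independent.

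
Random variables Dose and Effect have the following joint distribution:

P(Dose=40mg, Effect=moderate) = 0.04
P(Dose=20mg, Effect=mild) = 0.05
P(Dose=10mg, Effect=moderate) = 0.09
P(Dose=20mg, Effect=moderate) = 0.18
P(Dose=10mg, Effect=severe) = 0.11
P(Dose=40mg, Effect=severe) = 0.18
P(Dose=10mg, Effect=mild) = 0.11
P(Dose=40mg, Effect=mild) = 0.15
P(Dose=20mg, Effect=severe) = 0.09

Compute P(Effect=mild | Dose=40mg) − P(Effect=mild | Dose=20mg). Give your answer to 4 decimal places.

0.2492

P(Dose=40mg) = 0.15 + 0.04 + 0.18 = 0.37; P(Effect=mild | Dose=40mg) = 0.15/0.37 = 0.40541.
P(Dose=20mg) = 0.05 + 0.18 + 0.09 = 0.32; P(Effect=mild | Dose=20mg) = 0.05/0.32 = 0.15625.
Difference = 0.2492.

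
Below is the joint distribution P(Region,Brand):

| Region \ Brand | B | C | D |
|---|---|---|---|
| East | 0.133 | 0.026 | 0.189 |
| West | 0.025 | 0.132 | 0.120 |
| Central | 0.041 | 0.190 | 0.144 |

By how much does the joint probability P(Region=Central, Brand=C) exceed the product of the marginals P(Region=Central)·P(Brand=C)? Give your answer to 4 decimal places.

P(Region=Central) = 0.041 + 0.190 + 0.144 = 0.375.
P(Brand=C) = 0.026 + 0.132 + 0.190 = 0.348.
P(Region=Central, Brand=C) − P(Region=Central)P(Brand=C) = 0.190 − 0.375×0.348 = 0.0595.

0.0595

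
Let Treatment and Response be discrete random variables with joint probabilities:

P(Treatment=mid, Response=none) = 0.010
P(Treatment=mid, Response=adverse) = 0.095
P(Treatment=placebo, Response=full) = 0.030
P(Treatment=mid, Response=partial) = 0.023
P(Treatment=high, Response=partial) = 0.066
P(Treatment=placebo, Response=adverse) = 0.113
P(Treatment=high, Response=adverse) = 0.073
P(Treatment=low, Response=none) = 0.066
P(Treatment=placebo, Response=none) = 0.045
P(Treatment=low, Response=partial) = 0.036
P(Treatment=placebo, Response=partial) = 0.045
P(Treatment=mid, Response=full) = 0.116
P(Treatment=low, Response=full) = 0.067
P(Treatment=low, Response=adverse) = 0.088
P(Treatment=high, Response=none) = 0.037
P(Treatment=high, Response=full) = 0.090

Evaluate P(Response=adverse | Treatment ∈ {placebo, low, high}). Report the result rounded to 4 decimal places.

0.3624

P(Treatment=placebo) = 0.045 + 0.045 + 0.030 + 0.113 = 0.233.
P(Treatment=low) = 0.066 + 0.036 + 0.067 + 0.088 = 0.257.
P(Treatment=high) = 0.037 + 0.066 + 0.090 + 0.073 = 0.266.
P(Treatment ∈ {placebo, low, high}) = 0.233 + 0.257 + 0.266 = 0.756; P(Response=adverse, Treatment ∈ {placebo, low, high}) = 0.113 + 0.088 + 0.073 = 0.274.
P(Response=adverse | Treatment ∈ {placebo, low, high}) = 0.274/0.756 = 0.3624.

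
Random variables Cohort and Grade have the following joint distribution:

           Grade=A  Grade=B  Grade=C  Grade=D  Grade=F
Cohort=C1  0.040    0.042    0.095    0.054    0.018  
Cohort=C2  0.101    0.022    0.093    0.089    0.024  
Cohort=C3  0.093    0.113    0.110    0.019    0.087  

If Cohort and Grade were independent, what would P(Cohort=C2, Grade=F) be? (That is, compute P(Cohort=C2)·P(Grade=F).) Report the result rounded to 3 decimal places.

P(Cohort=C2) = 0.101 + 0.022 + 0.093 + 0.089 + 0.024 = 0.329.
P(Grade=F) = 0.018 + 0.024 + 0.087 = 0.129.
Product: 0.329 × 0.129 = 0.042.

0.042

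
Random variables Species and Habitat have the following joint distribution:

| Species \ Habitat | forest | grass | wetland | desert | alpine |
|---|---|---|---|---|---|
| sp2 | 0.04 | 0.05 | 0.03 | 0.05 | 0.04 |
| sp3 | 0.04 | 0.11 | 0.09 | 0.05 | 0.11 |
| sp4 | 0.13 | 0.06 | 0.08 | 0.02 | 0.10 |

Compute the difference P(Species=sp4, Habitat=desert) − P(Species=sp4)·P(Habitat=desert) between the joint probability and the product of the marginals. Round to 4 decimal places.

P(Species=sp4) = 0.13 + 0.06 + 0.08 + 0.02 + 0.10 = 0.39.
P(Habitat=desert) = 0.05 + 0.05 + 0.02 = 0.12.
P(Species=sp4, Habitat=desert) − P(Species=sp4)P(Habitat=desert) = 0.02 − 0.39×0.12 = -0.0268.

-0.0268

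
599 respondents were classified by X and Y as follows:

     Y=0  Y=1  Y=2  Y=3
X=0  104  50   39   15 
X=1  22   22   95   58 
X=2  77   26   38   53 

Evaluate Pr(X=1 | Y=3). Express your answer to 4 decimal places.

0.4603

Total with Y=3: 15 + 58 + 53 = 126.
P(X=1 | Y=3) = 58/126 = 0.4603.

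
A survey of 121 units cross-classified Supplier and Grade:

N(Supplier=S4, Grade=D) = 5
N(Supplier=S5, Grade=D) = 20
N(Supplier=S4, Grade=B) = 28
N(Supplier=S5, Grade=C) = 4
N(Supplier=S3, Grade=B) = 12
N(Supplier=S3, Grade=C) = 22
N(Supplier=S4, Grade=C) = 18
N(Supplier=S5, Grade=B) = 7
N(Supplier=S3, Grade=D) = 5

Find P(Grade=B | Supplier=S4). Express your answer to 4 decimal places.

0.5490

Total with Supplier=S4: 28 + 18 + 5 = 51.
P(Grade=B | Supplier=S4) = 28/51 = 0.5490.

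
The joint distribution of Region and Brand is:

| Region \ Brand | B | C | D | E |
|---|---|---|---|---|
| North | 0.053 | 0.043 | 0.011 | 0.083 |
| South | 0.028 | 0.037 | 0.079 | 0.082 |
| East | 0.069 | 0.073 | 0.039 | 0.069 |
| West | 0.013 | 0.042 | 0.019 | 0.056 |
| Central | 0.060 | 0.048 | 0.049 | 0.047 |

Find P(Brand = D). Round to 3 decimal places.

P(Brand=D) = 0.011 + 0.079 + 0.039 + 0.019 + 0.049 = 0.197.

0.197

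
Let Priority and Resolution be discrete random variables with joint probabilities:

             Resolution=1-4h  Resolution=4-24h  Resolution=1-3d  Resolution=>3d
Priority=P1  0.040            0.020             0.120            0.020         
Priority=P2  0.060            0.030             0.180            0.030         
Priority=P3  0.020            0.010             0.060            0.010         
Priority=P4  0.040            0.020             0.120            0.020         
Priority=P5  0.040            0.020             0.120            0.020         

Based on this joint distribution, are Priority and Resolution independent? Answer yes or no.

yes

Every cell satisfies P(Priority,Resolution) = P(Priority)·P(Resolution). For instance P(Priority=P2) = 0.300, P(Resolution=1-4h) = 0.200, and 0.300×0.200 = 0.060 matches the joint entry. So Priority and Resolution are independent.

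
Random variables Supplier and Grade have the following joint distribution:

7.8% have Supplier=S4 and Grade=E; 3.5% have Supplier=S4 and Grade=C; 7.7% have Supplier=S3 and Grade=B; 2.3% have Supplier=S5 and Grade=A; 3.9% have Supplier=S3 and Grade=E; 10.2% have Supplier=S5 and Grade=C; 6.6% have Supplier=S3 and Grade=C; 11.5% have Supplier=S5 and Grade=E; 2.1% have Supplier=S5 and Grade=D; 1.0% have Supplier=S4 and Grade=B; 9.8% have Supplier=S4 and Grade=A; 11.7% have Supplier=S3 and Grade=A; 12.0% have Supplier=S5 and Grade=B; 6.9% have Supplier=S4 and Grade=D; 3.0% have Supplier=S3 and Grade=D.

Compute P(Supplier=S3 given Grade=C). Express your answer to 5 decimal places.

P(Grade=C) = 0.066 + 0.035 + 0.102 = 0.203.
P(Supplier=S3 | Grade=C) = 0.066/0.203 = 0.32512.

0.32512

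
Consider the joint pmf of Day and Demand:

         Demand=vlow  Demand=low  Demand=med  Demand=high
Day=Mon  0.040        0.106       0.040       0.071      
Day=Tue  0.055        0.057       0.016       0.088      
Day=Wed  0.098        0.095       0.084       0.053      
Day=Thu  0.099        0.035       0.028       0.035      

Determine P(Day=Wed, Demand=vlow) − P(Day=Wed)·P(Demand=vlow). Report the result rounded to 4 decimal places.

P(Day=Wed) = 0.098 + 0.095 + 0.084 + 0.053 = 0.330.
P(Demand=vlow) = 0.040 + 0.055 + 0.098 + 0.099 = 0.292.
P(Day=Wed, Demand=vlow) − P(Day=Wed)P(Demand=vlow) = 0.098 − 0.330×0.292 = 0.0016.

0.0016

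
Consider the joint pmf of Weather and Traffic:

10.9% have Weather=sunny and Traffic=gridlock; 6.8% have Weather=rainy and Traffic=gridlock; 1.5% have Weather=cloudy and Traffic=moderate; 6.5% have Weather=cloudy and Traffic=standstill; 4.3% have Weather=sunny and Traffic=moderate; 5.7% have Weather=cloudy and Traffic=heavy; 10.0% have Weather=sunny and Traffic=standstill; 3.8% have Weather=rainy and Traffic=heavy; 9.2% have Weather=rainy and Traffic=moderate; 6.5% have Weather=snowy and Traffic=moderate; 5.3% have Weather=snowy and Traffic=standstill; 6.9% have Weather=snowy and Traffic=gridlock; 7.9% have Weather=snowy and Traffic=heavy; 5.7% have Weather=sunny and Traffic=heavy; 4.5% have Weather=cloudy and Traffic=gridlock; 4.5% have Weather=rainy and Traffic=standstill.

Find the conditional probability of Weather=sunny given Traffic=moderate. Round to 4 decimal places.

0.2000

P(Traffic=moderate) = 0.043 + 0.015 + 0.092 + 0.065 = 0.215.
P(Weather=sunny | Traffic=moderate) = 0.043/0.215 = 0.2000.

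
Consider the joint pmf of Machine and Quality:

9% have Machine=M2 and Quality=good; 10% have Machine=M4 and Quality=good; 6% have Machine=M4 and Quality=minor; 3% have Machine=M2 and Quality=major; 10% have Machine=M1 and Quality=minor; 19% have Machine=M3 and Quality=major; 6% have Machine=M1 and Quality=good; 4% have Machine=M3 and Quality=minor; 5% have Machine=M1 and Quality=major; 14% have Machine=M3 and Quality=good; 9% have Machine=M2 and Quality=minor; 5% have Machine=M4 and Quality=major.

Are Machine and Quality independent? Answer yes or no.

no

P(Machine=M3) = 0.37 and P(Quality=major) = 0.32, so their product is 0.1184, but P(Machine=M3, Quality=major) = 0.19. Since these differ, Machine and Quality are not independent.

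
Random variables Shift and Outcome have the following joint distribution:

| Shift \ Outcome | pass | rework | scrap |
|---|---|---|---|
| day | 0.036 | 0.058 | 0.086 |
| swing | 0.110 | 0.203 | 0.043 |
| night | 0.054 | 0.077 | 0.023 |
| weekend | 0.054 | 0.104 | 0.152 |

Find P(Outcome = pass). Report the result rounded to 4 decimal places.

0.2540

P(Outcome=pass) = 0.036 + 0.110 + 0.054 + 0.054 = 0.254.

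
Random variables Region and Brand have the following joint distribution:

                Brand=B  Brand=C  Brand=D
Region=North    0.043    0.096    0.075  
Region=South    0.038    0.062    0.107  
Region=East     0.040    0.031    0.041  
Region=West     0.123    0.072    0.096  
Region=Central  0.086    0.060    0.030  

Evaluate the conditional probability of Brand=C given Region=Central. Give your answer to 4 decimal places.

P(Region=Central) = 0.086 + 0.060 + 0.030 = 0.176.
P(Brand=C | Region=Central) = 0.060/0.176 = 0.3409.

0.3409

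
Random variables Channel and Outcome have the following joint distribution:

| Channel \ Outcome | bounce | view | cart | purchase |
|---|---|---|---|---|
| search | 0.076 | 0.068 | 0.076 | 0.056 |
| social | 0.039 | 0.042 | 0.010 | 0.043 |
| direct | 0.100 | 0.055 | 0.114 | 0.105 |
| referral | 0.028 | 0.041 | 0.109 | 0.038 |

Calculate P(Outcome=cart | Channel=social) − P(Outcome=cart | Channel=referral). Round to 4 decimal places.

P(Channel=social) = 0.039 + 0.042 + 0.010 + 0.043 = 0.134; P(Outcome=cart | Channel=social) = 0.010/0.134 = 0.07463.
P(Channel=referral) = 0.028 + 0.041 + 0.109 + 0.038 = 0.216; P(Outcome=cart | Channel=referral) = 0.109/0.216 = 0.50463.
Difference = -0.4300.

-0.4300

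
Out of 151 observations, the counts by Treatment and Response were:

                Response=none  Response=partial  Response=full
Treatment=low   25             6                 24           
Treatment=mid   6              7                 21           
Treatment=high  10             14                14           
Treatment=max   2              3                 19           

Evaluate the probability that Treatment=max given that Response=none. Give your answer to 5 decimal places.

Total with Response=none: 25 + 6 + 10 + 2 = 43.
P(Treatment=max | Response=none) = 2/43 = 0.04651.

0.04651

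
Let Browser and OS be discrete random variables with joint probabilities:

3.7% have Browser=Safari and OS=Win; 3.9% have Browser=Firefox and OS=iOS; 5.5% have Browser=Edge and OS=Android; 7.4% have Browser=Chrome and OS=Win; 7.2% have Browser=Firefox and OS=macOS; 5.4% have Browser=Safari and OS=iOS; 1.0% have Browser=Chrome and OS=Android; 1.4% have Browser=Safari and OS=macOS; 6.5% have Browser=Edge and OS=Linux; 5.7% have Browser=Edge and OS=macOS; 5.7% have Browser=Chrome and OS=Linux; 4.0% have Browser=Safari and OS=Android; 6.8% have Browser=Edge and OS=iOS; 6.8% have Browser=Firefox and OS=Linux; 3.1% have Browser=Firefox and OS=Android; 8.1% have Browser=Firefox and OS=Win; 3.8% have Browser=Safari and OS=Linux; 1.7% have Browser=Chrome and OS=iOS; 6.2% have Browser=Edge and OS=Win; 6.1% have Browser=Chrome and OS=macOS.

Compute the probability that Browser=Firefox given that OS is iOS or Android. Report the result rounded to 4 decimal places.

0.2229

P(OS=iOS) = 0.017 + 0.039 + 0.054 + 0.068 = 0.178.
P(OS=Android) = 0.010 + 0.031 + 0.040 + 0.055 = 0.136.
P(OS ∈ {iOS, Android}) = 0.178 + 0.136 = 0.314; P(Browser=Firefox, OS ∈ {iOS, Android}) = 0.039 + 0.031 = 0.070.
P(Browser=Firefox | OS ∈ {iOS, Android}) = 0.070/0.314 = 0.2229.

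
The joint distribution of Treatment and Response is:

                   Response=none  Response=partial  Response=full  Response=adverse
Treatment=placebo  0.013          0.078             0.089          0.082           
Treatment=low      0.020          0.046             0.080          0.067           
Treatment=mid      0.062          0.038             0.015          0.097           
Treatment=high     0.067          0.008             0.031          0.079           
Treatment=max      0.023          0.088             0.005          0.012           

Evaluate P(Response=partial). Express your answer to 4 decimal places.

P(Response=partial) = 0.078 + 0.046 + 0.038 + 0.008 + 0.088 = 0.258.

0.2580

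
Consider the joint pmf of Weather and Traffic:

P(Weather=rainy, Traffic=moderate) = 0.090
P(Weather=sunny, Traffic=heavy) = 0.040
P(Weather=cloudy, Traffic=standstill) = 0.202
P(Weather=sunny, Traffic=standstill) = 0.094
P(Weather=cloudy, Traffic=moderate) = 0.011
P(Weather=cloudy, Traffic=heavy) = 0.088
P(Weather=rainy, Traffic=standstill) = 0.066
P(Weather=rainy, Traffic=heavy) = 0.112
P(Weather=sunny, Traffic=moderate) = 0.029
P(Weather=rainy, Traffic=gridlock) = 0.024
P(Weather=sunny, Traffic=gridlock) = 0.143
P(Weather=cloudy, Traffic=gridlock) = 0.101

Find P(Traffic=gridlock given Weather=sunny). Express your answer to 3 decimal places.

P(Weather=sunny) = 0.029 + 0.040 + 0.143 + 0.094 = 0.306.
P(Traffic=gridlock | Weather=sunny) = 0.143/0.306 = 0.467.

0.467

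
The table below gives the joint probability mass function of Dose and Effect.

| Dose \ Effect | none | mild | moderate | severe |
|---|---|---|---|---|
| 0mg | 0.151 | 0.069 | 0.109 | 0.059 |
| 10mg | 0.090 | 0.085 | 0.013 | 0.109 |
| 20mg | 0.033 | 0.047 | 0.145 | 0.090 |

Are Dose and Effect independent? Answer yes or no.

P(Dose=10mg) = 0.297 and P(Effect=moderate) = 0.267, so their product is 0.07930, but P(Dose=10mg, Effect=moderate) = 0.013. Since these differ, Dose and Effect are not independent.

no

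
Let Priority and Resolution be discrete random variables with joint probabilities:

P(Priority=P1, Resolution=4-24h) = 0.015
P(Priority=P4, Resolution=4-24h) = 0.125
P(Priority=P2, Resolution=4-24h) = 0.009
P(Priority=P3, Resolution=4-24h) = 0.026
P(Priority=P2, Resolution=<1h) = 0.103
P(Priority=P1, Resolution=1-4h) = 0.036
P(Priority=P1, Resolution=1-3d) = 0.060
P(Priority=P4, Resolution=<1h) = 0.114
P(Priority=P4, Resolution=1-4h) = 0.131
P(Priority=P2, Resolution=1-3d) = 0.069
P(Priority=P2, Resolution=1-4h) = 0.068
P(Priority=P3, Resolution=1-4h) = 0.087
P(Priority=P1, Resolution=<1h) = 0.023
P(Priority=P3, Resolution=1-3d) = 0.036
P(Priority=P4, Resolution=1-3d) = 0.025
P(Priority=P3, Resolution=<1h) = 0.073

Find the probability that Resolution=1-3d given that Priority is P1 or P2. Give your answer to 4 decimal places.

P(Priority=P1) = 0.023 + 0.036 + 0.015 + 0.060 = 0.134.
P(Priority=P2) = 0.103 + 0.068 + 0.009 + 0.069 = 0.249.
P(Priority ∈ {P1, P2}) = 0.134 + 0.249 = 0.383; P(Resolution=1-3d, Priority ∈ {P1, P2}) = 0.060 + 0.069 = 0.129.
P(Resolution=1-3d | Priority ∈ {P1, P2}) = 0.129/0.383 = 0.3368.

0.3368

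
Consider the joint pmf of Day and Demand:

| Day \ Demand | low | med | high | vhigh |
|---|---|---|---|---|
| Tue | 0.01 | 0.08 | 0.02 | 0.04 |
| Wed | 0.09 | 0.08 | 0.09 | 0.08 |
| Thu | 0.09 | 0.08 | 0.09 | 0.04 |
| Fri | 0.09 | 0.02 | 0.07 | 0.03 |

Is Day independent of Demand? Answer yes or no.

no

P(Day=Tue) = 0.15 and P(Demand=med) = 0.26, so their product is 0.0390, but P(Day=Tue, Demand=med) = 0.08. Since these differ, Day and Demand are not independent.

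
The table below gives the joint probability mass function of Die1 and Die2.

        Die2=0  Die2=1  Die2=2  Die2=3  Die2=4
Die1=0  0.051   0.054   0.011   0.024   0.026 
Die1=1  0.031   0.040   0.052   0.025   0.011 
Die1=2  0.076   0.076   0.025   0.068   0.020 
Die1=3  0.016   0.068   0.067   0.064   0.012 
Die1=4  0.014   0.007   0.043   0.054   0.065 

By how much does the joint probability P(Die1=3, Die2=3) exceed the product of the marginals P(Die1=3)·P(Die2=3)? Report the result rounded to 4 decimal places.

0.0107

P(Die1=3) = 0.016 + 0.068 + 0.067 + 0.064 + 0.012 = 0.227.
P(Die2=3) = 0.024 + 0.025 + 0.068 + 0.064 + 0.054 = 0.235.
P(Die1=3, Die2=3) − P(Die1=3)P(Die2=3) = 0.064 − 0.227×0.235 = 0.0107.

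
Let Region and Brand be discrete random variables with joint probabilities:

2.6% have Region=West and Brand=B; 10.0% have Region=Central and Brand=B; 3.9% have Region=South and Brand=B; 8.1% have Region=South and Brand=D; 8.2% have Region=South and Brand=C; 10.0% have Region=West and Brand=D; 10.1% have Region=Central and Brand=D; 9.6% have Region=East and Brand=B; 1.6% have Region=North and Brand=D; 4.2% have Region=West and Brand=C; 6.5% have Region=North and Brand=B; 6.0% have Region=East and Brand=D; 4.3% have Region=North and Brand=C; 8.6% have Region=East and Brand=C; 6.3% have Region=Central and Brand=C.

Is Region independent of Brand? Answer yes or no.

no

P(Region=West) = 0.168 and P(Brand=D) = 0.358, so their product is 0.06014, but P(Region=West, Brand=D) = 0.100. Since these differ, Region and Brand are not independent.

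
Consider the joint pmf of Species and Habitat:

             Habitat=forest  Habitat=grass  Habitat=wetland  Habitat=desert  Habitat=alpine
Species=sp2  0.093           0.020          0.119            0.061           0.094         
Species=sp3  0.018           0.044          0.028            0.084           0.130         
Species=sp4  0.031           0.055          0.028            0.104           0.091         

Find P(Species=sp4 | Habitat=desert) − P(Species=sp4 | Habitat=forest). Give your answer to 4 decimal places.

0.1994

P(Habitat=desert) = 0.061 + 0.084 + 0.104 = 0.249; P(Species=sp4 | Habitat=desert) = 0.104/0.249 = 0.41767.
P(Habitat=forest) = 0.093 + 0.018 + 0.031 = 0.142; P(Species=sp4 | Habitat=forest) = 0.031/0.142 = 0.21831.
Difference = 0.1994.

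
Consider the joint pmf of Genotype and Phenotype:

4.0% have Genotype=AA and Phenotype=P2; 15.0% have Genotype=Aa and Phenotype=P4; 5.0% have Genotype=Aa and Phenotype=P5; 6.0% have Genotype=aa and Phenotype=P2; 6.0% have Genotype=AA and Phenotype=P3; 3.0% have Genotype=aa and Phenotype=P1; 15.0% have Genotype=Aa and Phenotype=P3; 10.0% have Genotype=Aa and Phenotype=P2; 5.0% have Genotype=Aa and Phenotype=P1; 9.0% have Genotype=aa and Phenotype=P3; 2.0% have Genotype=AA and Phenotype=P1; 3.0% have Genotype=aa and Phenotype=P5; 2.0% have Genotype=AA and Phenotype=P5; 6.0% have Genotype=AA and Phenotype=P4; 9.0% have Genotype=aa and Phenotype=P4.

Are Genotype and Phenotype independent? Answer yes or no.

yes

Every cell satisfies P(Genotype,Phenotype) = P(Genotype)·P(Phenotype). For instance P(Genotype=Aa) = 0.500, P(Phenotype=P4) = 0.300, and 0.500×0.300 = 0.150 matches the joint entry. So Genotype and Phenotype are independent.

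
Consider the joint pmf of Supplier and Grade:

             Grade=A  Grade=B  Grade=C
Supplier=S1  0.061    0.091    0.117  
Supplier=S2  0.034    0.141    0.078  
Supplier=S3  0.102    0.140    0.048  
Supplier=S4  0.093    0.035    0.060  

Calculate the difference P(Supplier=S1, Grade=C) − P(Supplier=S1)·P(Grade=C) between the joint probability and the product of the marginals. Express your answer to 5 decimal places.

0.03549

P(Supplier=S1) = 0.061 + 0.091 + 0.117 = 0.269.
P(Grade=C) = 0.117 + 0.078 + 0.048 + 0.060 = 0.303.
P(Supplier=S1, Grade=C) − P(Supplier=S1)P(Grade=C) = 0.117 − 0.269×0.303 = 0.03549.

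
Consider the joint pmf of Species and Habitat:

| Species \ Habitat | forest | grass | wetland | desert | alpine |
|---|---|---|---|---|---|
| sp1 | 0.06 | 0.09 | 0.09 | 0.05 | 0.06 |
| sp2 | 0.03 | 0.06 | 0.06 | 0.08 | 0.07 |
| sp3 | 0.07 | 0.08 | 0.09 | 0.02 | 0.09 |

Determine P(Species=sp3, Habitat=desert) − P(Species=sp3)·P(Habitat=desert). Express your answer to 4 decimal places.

P(Species=sp3) = 0.07 + 0.08 + 0.09 + 0.02 + 0.09 = 0.35.
P(Habitat=desert) = 0.05 + 0.08 + 0.02 = 0.15.
P(Species=sp3, Habitat=desert) − P(Species=sp3)P(Habitat=desert) = 0.02 − 0.35×0.15 = -0.0325.

-0.0325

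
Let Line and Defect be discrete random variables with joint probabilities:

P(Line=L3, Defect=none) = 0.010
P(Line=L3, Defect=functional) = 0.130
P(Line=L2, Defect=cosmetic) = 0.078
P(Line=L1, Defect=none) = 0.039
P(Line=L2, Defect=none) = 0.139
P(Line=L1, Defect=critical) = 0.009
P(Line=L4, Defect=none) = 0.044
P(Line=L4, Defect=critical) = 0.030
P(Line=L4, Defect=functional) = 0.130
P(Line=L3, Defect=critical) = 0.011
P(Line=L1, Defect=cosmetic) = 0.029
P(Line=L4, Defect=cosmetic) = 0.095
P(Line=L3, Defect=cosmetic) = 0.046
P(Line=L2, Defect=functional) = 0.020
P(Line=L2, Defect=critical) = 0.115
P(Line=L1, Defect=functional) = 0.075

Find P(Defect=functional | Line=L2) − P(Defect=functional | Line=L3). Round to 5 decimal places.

P(Line=L2) = 0.139 + 0.078 + 0.020 + 0.115 = 0.352; P(Defect=functional | Line=L2) = 0.020/0.352 = 0.056818.
P(Line=L3) = 0.010 + 0.046 + 0.130 + 0.011 = 0.197; P(Defect=functional | Line=L3) = 0.130/0.197 = 0.659898.
Difference = -0.60308.

-0.60308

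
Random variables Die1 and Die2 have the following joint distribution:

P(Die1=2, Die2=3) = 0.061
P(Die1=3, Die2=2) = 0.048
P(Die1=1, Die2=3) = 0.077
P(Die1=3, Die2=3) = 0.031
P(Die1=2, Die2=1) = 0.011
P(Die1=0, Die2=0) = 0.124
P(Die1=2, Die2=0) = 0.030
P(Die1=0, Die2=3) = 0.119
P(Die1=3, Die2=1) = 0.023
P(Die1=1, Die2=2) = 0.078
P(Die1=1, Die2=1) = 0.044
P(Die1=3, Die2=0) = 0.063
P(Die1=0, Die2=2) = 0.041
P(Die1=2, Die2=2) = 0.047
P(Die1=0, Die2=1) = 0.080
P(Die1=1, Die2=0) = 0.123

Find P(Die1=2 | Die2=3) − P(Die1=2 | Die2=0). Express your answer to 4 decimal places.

0.1236

P(Die2=3) = 0.119 + 0.077 + 0.061 + 0.031 = 0.288; P(Die1=2 | Die2=3) = 0.061/0.288 = 0.21181.
P(Die2=0) = 0.124 + 0.123 + 0.030 + 0.063 = 0.340; P(Die1=2 | Die2=0) = 0.030/0.340 = 0.08824.
Difference = 0.1236.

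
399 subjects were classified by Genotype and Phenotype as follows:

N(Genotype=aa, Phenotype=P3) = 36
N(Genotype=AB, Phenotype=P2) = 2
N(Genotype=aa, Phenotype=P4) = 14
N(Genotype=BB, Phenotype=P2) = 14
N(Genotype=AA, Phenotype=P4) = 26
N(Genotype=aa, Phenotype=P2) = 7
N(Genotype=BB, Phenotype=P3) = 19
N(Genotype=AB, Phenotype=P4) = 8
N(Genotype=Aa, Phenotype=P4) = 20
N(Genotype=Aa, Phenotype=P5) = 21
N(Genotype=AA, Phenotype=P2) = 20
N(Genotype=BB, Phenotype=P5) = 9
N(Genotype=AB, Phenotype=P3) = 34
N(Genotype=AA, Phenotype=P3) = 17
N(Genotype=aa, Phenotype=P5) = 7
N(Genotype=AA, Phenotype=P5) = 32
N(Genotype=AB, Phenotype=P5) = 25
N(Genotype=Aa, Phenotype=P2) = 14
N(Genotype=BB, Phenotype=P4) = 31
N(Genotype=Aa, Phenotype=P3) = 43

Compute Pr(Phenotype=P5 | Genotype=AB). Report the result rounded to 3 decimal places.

Total with Genotype=AB: 2 + 34 + 8 + 25 = 69.
P(Phenotype=P5 | Genotype=AB) = 25/69 = 0.362.

0.362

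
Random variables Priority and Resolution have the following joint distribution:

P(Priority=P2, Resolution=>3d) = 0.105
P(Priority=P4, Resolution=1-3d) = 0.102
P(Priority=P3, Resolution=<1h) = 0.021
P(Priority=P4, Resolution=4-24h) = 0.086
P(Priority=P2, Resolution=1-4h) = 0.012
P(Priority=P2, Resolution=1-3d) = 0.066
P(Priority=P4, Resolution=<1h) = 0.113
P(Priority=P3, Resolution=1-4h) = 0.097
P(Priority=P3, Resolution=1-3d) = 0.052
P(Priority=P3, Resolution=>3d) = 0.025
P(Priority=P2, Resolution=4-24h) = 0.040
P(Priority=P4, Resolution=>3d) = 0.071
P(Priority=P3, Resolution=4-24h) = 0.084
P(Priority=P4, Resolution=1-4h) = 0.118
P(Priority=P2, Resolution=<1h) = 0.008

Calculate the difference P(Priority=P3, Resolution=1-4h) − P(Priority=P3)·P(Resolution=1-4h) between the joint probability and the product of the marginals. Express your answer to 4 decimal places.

0.0337

P(Priority=P3) = 0.021 + 0.097 + 0.084 + 0.052 + 0.025 = 0.279.
P(Resolution=1-4h) = 0.012 + 0.097 + 0.118 = 0.227.
P(Priority=P3, Resolution=1-4h) − P(Priority=P3)P(Resolution=1-4h) = 0.097 − 0.279×0.227 = 0.0337.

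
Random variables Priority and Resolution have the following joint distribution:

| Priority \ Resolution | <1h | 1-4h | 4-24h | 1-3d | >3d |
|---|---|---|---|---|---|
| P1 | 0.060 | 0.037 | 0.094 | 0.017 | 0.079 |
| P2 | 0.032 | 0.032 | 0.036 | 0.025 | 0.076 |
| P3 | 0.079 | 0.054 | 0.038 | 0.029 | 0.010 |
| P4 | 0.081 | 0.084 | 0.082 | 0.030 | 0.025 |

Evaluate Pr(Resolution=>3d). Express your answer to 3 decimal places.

0.190

P(Resolution=>3d) = 0.079 + 0.076 + 0.010 + 0.025 = 0.190.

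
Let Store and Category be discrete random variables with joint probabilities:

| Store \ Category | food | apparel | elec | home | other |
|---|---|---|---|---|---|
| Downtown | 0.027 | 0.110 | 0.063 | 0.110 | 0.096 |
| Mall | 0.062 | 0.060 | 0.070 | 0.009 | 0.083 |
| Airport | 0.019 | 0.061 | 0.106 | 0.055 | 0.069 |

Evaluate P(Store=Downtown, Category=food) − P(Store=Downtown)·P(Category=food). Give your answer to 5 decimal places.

P(Store=Downtown) = 0.027 + 0.110 + 0.063 + 0.110 + 0.096 = 0.406.
P(Category=food) = 0.027 + 0.062 + 0.019 = 0.108.
P(Store=Downtown, Category=food) − P(Store=Downtown)P(Category=food) = 0.027 − 0.406×0.108 = -0.01685.

-0.01685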